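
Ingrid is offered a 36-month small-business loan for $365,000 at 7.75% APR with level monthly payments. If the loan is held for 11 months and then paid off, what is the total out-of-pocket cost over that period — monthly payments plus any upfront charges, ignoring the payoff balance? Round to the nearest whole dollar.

$125,353

At 7.75% the monthly rate is 0.0064583, so the payment is 365,000 × 0.0064583 / (1 − 1.0064583^−36) = $11,395.72.
Total outlay = 11 × $11,395.72 = $125,352.92.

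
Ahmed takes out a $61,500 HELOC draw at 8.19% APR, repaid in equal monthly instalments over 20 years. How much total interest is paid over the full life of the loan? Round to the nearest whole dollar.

$63,710

At 8.19% the monthly rate is 0.0068250, so the payment is 61,500 × 0.0068250 / (1 − 1.0068250^−240) = $521.71.
Total paid = 240 × $521.71 = $125,210.40; interest = $125,210.40 − $61,500 = $63,710.40.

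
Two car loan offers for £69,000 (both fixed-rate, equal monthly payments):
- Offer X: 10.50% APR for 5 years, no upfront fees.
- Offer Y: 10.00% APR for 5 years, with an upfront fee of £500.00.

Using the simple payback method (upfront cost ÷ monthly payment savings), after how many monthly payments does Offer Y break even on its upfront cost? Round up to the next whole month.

30 months

Offer X: at 10.50% the monthly rate is 0.0087500, so the payment is 69,000 × 0.0087500 / (1 − 1.0087500^−60) = £1,483.08.
Offer Y: monthly rate = 10%/12 = 0.0083333; payment = 69,000 × 0.0083333 / (1 − (1+0.0083333)^−60) = £1,466.05.
Monthly savings = £1,483.08 − £1,466.05 = £17.03.
Break-even = £500.00 / £17.03 = 29.36 → 30 months.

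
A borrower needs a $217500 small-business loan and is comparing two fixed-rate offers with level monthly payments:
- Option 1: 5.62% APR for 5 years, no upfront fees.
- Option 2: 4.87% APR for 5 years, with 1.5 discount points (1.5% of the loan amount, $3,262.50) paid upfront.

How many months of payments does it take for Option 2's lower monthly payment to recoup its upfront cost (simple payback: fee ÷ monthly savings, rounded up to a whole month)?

Option 1: at 5.62% the monthly rate is 0.0046833, so the payment is 217,500 × 0.0046833 / (1 − 1.0046833^−60) = $4,166.56.
Option 2: monthly rate = 4.87%/12 = 0.0040583; payment = 217,500 × 0.0040583 / (1 − (1+0.0040583)^−60) = $4,091.55.
Monthly savings = $4,166.56 − $4,091.55 = $75.01.
Break-even = $3,262.50 / $75.01 = 43.49 → 44 months.

44 months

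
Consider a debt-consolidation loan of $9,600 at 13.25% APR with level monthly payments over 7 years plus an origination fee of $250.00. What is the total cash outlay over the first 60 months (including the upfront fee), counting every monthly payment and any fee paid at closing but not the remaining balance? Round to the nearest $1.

Monthly rate = 13.25%/12 = 0.0110417; payment = 9,600 × 0.0110417 / (1 − (1+0.0110417)^−84) = $175.95.
Total outlay = 60 × $175.95 + $250.00 = $10,807.00.

$10,807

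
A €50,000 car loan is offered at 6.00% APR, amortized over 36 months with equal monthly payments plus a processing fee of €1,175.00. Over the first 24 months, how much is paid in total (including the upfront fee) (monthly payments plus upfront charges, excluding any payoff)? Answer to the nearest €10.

€37,680

At 6.00% the monthly rate is 0.0050000, so the payment is 50,000 × 0.0050000 / (1 − 1.0050000^−36) = €1,521.10.
Total outlay = 24 × €1,521.10 + €1,175.00 = €37,681.40.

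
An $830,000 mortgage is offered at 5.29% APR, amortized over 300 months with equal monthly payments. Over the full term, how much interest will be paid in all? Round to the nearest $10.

$668,010

Monthly rate = 5.29%/12 = 0.0044083; payment = 830,000 × 0.0044083 / (1 − (1+0.0044083)^−300) = $4,993.36.
Total paid = 300 × $4,993.36 = $1,498,008.00; interest = $1,498,008.00 − $830,000 = $668,008.00.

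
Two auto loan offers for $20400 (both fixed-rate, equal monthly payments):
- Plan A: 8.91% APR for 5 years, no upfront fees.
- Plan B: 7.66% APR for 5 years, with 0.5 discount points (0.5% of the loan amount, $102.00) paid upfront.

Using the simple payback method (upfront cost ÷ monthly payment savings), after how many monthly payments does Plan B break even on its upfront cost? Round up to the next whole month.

Plan A: monthly rate = 8.91%/12 = 0.0074250; payment = 20,400 × 0.0074250 / (1 − (1+0.0074250)^−60) = $422.58.
Plan B: monthly rate = 7.66%/12 = 0.0063833; payment = 20,400 × 0.0063833 / (1 − (1+0.0063833)^−60) = $410.33.
Monthly savings = $422.58 − $410.33 = $12.25.
Break-even = $102.00 / $12.25 = 8.33 → 9 months.

9 months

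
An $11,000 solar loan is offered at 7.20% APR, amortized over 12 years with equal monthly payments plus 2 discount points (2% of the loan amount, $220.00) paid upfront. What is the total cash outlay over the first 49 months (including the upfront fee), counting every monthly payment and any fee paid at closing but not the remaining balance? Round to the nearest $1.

Monthly rate = 7.2%/12 = 0.0060000; payment = 11,000 × 0.0060000 / (1 − (1+0.0060000)^−144) = $114.30.
Total outlay = 49 × $114.30 + $220.00 = $5,820.70.

$5,821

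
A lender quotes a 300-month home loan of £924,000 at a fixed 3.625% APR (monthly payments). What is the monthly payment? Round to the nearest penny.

£4,687.94

Monthly rate = 3.625%/12 = 0.0030208; payment = 924,000 × 0.0030208 / (1 − (1+0.0030208)^−300) = £4,687.94.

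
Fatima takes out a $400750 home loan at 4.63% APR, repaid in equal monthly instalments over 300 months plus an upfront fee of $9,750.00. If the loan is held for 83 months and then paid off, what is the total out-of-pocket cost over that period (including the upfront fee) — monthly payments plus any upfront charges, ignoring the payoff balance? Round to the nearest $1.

At 4.63% the monthly rate is 0.0038583, so the payment is 400,750 × 0.0038583 / (1 − 1.0038583^−300) = $2,257.17.
Total outlay = 83 × $2,257.17 + $9,750.00 = $197,095.11.

$197,095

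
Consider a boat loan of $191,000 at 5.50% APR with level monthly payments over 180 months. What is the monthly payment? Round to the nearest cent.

At 5.50% the monthly rate is 0.0045833, so the payment is 191,000 × 0.0045833 / (1 − 1.0045833^−180) = $1,560.63.

$1,560.63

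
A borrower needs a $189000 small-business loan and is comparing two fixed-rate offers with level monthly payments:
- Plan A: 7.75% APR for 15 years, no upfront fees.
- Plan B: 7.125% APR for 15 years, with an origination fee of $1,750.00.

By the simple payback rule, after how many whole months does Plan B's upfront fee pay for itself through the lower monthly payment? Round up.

27 months

Plan A: monthly rate = 7.75%/12 = 0.0064583; payment = 189,000 × 0.0064583 / (1 − (1+0.0064583)^−180) = $1,779.01.
Plan B: monthly rate = 7.125%/12 = 0.0059375; payment = 189,000 × 0.0059375 / (1 − (1+0.0059375)^−180) = $1,712.02.
Monthly savings = $1,779.01 − $1,712.02 = $66.99.
Break-even = $1,750.00 / $66.99 = 26.12 → 27 months.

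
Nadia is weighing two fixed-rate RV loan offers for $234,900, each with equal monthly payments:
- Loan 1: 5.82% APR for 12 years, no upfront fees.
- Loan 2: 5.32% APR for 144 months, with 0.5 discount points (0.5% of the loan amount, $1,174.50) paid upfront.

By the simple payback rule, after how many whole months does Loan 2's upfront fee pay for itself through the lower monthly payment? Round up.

20 months

Loan 1: at 5.82% the monthly rate is 0.0048500, so the payment is 234,900 × 0.0048500 / (1 − 1.0048500^−144) = $2,270.45.
Loan 2: monthly rate = 5.32%/12 = 0.0044333; payment = 234,900 × 0.0044333 / (1 − (1+0.0044333)^−144) = $2,210.47.
Monthly savings = $2,270.45 − $2,210.47 = $59.98.
Break-even = $1,174.50 / $59.98 = 19.58 → 20 months.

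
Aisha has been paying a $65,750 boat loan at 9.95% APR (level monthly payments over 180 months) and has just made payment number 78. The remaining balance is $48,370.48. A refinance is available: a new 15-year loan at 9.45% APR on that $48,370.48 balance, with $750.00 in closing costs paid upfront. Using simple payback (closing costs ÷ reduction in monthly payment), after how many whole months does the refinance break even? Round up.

4 months

Current payment = 65,750 × 9.95%/12 / (1 − (1+0.0082917)^−180) = $704.54.
Refinanced payment = 48,370.48 × 0.0078750 / (1 − (1+0.0078750)^−180) = $503.64.
Monthly savings = $704.54 − $503.64 = $200.90.
Break-even = $750.00 / $200.90 = 3.73 → 4 months.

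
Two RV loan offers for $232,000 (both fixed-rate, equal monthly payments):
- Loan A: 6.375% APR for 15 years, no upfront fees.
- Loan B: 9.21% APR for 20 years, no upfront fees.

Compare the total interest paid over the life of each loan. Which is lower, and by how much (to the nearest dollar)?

Loan A by $147,601

Loan A: at 6.375% the monthly rate is 0.0053125, so the payment is 232,000 × 0.0053125 / (1 − 1.0053125^−180) = $2,005.06.
Total interest on Loan A = 180 × $2,005.06 − $232,000 = $128,910.80.
Loan B: monthly rate = 9.21%/12 = 0.0076750; payment = 232,000 × 0.0076750 / (1 − (1+0.0076750)^−240) = $2,118.80.
Total interest on Loan B = 240 × $2,118.80 − $232,000 = $276,512.00.
Loan A is lower by $147,601.20.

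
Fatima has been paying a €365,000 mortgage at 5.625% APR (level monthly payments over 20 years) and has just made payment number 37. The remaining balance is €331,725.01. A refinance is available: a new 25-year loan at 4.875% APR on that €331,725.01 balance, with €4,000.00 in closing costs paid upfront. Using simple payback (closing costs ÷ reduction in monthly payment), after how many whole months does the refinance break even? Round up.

Current payment = 365,000 × 5.625%/12 / (1 − (1+0.0046875)^−240) = €2,536.63.
Refinanced payment = 331,725.01 × 0.0040625 / (1 − (1+0.0040625)^−300) = €1,915.15.
Monthly savings = €2,536.63 − €1,915.15 = €621.48.
Break-even = €4,000.00 / €621.48 = 6.44 → 7 months.

7 months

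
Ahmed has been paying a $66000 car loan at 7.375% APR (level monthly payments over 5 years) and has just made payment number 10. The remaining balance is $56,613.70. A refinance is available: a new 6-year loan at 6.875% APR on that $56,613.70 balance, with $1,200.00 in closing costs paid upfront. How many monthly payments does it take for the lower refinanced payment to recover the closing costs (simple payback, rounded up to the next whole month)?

Current payment = 66,000 × 7.375%/12 / (1 − (1+0.0061458)^−60) = $1,318.59.
Refinanced payment = 56,613.70 × 0.0057292 / (1 − (1+0.0057292)^−72) = $961.81.
Monthly savings = $1,318.59 − $961.81 = $356.78.
Break-even = $1,200.00 / $356.78 = 3.36 → 4 months.

4 months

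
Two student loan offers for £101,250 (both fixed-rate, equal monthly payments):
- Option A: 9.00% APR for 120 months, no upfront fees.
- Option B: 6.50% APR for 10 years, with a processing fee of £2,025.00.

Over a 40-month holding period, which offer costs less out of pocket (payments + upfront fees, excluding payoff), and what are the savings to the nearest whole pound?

Option B by £3,292

Option A: at 9.00% the monthly rate is 0.0075000, so the payment is 101,250 × 0.0075000 / (1 − 1.0075000^−120) = £1,282.59.
Option B: at 6.50% the monthly rate is 0.0054167, so the payment is 101,250 × 0.0054167 / (1 − 1.0054167^−120) = £1,149.67.
Over 40 months: Option A costs 40 × £1,282.59 = £51,303.60; Option B costs 40 × £1,149.67 + £2,025.00 = £48,011.80.
Option B is cheaper by £51,303.60 − £48,011.80 = £3,291.80.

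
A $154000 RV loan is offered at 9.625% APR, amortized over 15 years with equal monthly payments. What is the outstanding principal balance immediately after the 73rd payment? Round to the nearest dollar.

$116,043

With monthly rate i = 9.625%/12 = 0.0080208, the balance after k of n payments is P · [(1+i)^n − (1+i)^k] / [(1+i)^n − 1].
(1+0.0080208)^180 = 4.21222384 and (1+0.0080208)^73 = 1.79173627, so the balance is 154,000 × (4.21222384 − 1.79173627) / (4.21222384 − 1) = $116,042.69.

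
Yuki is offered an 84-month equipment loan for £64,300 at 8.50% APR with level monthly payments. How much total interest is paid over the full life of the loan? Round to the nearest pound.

At 8.50% the monthly rate is 0.0070833, so the payment is 64,300 × 0.0070833 / (1 − 1.0070833^−84) = £1,018.29.
Total paid = 84 × £1,018.29 = £85,536.36; interest = £85,536.36 − £64,300 = £21,236.36.

£21,236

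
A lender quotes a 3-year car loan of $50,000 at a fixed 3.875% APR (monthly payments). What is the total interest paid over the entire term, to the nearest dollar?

$3,043

Monthly rate = 3.875%/12 = 0.0032292; payment = 50,000 × 0.0032292 / (1 − (1+0.0032292)^−36) = $1,473.42.
Total paid = 36 × $1,473.42 = $53,043.12; interest = $53,043.12 − $50,000 = $3,043.12.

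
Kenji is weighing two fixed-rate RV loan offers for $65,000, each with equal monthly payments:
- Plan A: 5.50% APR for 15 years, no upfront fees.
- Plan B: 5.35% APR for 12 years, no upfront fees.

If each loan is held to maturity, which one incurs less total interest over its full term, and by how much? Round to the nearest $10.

Plan A: at 5.50% the monthly rate is 0.0045833, so the payment is 65,000 × 0.0045833 / (1 − 1.0045833^−180) = $531.10.
Total interest on Plan A = 180 × $531.10 − $65,000 = $30,598.00.
Plan B: monthly rate = 5.35%/12 = 0.0044583; payment = 65,000 × 0.0044583 / (1 − (1+0.0044583)^−144) = $612.65.
Total interest on Plan B = 144 × $612.65 − $65,000 = $23,221.60.
Plan B is lower by $7,376.40.

Plan B by $7,380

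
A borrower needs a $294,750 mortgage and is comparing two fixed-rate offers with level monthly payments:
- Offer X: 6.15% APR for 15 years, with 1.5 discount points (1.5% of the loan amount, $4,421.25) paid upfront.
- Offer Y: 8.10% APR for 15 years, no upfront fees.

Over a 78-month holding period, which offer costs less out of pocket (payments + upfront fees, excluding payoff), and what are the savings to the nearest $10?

Offer X by $20,740

Offer X: monthly rate = 6.15%/12 = 0.0051250; payment = 294,750 × 0.0051250 / (1 − (1+0.0051250)^−180) = $2,511.22.
Offer Y: at 8.10% the monthly rate is 0.0067500, so the payment is 294,750 × 0.0067500 / (1 − 1.0067500^−180) = $2,833.83.
Over 78 months: Offer X costs 78 × $2,511.22 + $4,421.25 = $200,296.41; Offer Y costs 78 × $2,833.83 = $221,038.74.
Offer X is cheaper by $221,038.74 − $200,296.41 = $20,742.33.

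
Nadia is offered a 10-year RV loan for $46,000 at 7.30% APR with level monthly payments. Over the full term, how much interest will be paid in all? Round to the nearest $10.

At 7.30% the monthly rate is 0.0060833, so the payment is 46,000 × 0.0060833 / (1 − 1.0060833^−120) = $541.24.
Total paid = 120 × $541.24 = $64,948.80; interest = $64,948.80 − $46,000 = $18,948.80.

$18,950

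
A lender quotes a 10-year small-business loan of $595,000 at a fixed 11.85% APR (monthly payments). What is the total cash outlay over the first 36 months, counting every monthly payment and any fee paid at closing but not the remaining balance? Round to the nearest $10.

Monthly rate = 11.85%/12 = 0.0098750; payment = 595,000 × 0.0098750 / (1 − (1+0.0098750)^−120) = $8,485.01.
Total outlay = 36 × $8,485.01 = $305,460.36.

$305,460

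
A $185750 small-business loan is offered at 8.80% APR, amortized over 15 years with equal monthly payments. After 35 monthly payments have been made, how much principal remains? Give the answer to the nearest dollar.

$165,890

With monthly rate i = 8.8%/12 = 0.0073333, the balance after k of n payments is P · [(1+i)^n − (1+i)^k] / [(1+i)^n − 1].
(1+0.0073333)^180 = 3.72543466 and (1+0.0073333)^35 = 1.29140417, so the balance is 185,750 × (3.72543466 − 1.29140417) / (3.72543466 − 1) = $165,889.56.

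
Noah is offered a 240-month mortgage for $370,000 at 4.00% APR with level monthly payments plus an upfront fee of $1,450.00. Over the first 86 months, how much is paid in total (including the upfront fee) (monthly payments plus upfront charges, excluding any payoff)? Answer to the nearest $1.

At 4.00% the monthly rate is 0.0033333, so the payment is 370,000 × 0.0033333 / (1 − 1.0033333^−240) = $2,242.13.
Total outlay = 86 × $2,242.13 + $1,450.00 = $194,273.18.

$194,273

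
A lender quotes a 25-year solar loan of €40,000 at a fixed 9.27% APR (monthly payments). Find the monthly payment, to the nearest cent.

€343.10

Monthly rate = 9.27%/12 = 0.0077250; payment = 40,000 × 0.0077250 / (1 − (1+0.0077250)^−300) = €343.10.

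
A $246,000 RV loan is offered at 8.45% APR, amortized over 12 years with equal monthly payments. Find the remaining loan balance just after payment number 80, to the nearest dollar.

$139,950

With monthly rate i = 8.45%/12 = 0.0070417, the balance after k of n payments is P · [(1+i)^n − (1+i)^k] / [(1+i)^n − 1].
(1+0.0070417)^144 = 2.74682733 and (1+0.0070417)^80 = 1.75305362, so the balance is 246,000 × (2.74682733 − 1.75305362) / (2.74682733 − 1) = $139,949.91.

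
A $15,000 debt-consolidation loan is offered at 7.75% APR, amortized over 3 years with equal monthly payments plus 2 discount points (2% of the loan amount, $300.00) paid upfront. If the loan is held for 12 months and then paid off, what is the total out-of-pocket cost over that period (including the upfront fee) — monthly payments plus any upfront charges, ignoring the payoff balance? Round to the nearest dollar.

$5,920

Monthly rate = 7.75%/12 = 0.0064583; payment = 15,000 × 0.0064583 / (1 − (1+0.0064583)^−36) = $468.32.
Total outlay = 12 × $468.32 + $300.00 = $5,919.84.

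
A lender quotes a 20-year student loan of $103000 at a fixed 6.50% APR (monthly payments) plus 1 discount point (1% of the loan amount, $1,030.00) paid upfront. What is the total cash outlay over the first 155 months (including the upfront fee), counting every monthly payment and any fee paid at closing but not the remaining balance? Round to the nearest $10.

At 6.50% the monthly rate is 0.0054167, so the payment is 103,000 × 0.0054167 / (1 − 1.0054167^−240) = $767.94.
Total outlay = 155 × $767.94 + $1,030.00 = $120,060.70.

$120,060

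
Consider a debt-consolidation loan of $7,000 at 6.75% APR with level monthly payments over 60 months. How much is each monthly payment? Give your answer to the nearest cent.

Monthly rate = 6.75%/12 = 0.0056250; payment = 7,000 × 0.0056250 / (1 − (1+0.0056250)^−60) = $137.78.

$137.78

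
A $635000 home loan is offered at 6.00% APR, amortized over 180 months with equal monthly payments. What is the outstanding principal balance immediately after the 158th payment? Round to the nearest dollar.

$111,371

With monthly rate i = 6%/12 = 0.0050000, the balance after k of n payments is P · [(1+i)^n − (1+i)^k] / [(1+i)^n − 1].
(1+0.0050000)^180 = 2.45409356 and (1+0.0050000)^158 = 2.19906344, so the balance is 635,000 × (2.45409356 − 2.19906344) / (2.45409356 − 1) = $111,371.19.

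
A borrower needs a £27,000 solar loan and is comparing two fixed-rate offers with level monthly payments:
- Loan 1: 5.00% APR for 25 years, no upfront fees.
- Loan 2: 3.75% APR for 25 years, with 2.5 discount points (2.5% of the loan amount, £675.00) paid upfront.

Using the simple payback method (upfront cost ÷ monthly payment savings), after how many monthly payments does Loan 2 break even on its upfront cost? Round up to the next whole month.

36 months

Loan 1: monthly rate = 5%/12 = 0.0041667; payment = 27,000 × 0.0041667 / (1 − (1+0.0041667)^−300) = £157.84.
Loan 2: monthly rate = 3.75%/12 = 0.0031250; payment = 27,000 × 0.0031250 / (1 − (1+0.0031250)^−300) = £138.82.
Monthly savings = £157.84 − £138.82 = £19.02.
Break-even = £675.00 / £19.02 = 35.49 → 36 months.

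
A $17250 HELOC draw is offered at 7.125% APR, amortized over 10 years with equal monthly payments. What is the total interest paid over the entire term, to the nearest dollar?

$6,918

At 7.125% the monthly rate is 0.0059375, so the payment is 17,250 × 0.0059375 / (1 − 1.0059375^−120) = $201.40.
Total paid = 120 × $201.40 = $24,168.00; interest = $24,168.00 − $17,250 = $6,918.00.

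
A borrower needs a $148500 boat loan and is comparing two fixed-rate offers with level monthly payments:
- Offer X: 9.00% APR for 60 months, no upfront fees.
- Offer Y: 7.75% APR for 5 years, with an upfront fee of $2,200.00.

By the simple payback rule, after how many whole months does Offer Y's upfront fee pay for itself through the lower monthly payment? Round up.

25 months

Offer X: monthly rate = 9%/12 = 0.0075000; payment = 148,500 × 0.0075000 / (1 − (1+0.0075000)^−60) = $3,082.62.
Offer Y: at 7.75% the monthly rate is 0.0064583, so the payment is 148,500 × 0.0064583 / (1 − 1.0064583^−60) = $2,993.31.
Monthly savings = $3,082.62 − $2,993.31 = $89.31.
Break-even = $2,200.00 / $89.31 = 24.63 → 25 months.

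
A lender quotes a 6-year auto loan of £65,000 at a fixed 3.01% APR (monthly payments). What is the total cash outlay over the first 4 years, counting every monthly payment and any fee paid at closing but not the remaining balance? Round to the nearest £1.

At 3.01% the monthly rate is 0.0025083, so the payment is 65,000 × 0.0025083 / (1 − 1.0025083^−72) = £987.88.
Total outlay = 48 × £987.88 = £47,418.24.

£47,418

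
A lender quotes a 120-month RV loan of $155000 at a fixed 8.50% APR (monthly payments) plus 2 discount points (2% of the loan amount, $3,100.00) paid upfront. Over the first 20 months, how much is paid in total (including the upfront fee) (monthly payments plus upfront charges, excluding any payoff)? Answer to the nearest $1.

Monthly rate = 8.5%/12 = 0.0070833; payment = 155,000 × 0.0070833 / (1 − (1+0.0070833)^−120) = $1,921.78.
Total outlay = 20 × $1,921.78 + $3,100.00 = $41,535.60.

$41,536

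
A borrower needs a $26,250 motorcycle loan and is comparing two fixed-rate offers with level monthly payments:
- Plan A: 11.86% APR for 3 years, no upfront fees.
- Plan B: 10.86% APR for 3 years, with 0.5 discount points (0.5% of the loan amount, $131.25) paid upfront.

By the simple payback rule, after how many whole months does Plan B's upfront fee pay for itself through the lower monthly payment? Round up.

11 months

Plan A: monthly rate = 11.86%/12 = 0.0098833; payment = 26,250 × 0.0098833 / (1 − (1+0.0098833)^−36) = $870.12.
Plan B: at 10.86% the monthly rate is 0.0090500, so the payment is 26,250 × 0.0090500 / (1 − 1.0090500^−36) = $857.65.
Monthly savings = $870.12 − $857.65 = $12.47.
Break-even = $131.25 / $12.47 = 10.53 → 11 months.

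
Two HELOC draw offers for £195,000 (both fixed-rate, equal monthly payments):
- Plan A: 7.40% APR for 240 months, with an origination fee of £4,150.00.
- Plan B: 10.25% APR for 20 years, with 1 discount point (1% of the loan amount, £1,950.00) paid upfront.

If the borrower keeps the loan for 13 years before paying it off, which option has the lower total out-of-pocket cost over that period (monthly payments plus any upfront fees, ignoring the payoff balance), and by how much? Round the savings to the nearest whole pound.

Plan A: at 7.40% the monthly rate is 0.0061667, so the payment is 195,000 × 0.0061667 / (1 − 1.0061667^−240) = £1,559.00.
Plan B: monthly rate = 10.25%/12 = 0.0085417; payment = 195,000 × 0.0085417 / (1 − (1+0.0085417)^−240) = £1,914.20.
Over 156 months: Plan A costs 156 × £1,559.00 + £4,150.00 = £247,354.00; Plan B costs 156 × £1,914.20 + £1,950.00 = £300,565.20.
Plan A is cheaper by £300,565.20 − £247,354.00 = £53,211.20.

Plan A by £53,211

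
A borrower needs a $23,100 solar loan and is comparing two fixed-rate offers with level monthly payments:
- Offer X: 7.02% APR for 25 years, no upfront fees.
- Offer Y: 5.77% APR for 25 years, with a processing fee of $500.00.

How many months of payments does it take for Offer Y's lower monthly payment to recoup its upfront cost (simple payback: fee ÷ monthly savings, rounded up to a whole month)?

28 months

Offer X: at 7.02% the monthly rate is 0.0058500, so the payment is 23,100 × 0.0058500 / (1 − 1.0058500^−300) = $163.56.
Offer Y: monthly rate = 5.77%/12 = 0.0048083; payment = 23,100 × 0.0048083 / (1 − (1+0.0048083)^−300) = $145.60.
Monthly savings = $163.56 − $145.60 = $17.96.
Break-even = $500.00 / $17.96 = 27.84 → 28 months.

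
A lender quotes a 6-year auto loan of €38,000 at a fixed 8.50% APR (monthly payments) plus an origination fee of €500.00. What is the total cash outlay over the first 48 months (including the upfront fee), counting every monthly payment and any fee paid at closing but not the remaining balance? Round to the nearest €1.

€32,928

Monthly rate = 8.5%/12 = 0.0070833; payment = 38,000 × 0.0070833 / (1 − (1+0.0070833)^−72) = €675.58.
Total outlay = 48 × €675.58 + €500.00 = €32,927.84.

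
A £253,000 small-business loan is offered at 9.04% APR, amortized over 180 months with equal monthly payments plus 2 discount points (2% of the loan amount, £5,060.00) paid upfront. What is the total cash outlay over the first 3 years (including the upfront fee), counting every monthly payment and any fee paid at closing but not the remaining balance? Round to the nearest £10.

£97,660

Monthly rate = 9.04%/12 = 0.0075333; payment = 253,000 × 0.0075333 / (1 − (1+0.0075333)^−180) = £2,572.12.
Total outlay = 36 × £2,572.12 + £5,060.00 = £97,656.32.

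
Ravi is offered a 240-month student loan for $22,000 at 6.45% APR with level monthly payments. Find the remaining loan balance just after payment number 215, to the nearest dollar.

With monthly rate i = 6.45%/12 = 0.0053750, the balance after k of n payments is P · [(1+i)^n − (1+i)^k] / [(1+i)^n − 1].
(1+0.0053750)^240 = 3.62025874 and (1+0.0053750)^215 = 3.16619434, so the balance is 22,000 × (3.62025874 − 3.16619434) / (3.62025874 − 1) = $3,812.38.

$3,812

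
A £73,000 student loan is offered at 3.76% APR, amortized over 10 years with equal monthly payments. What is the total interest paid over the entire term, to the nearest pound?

At 3.76% the monthly rate is 0.0031333, so the payment is 73,000 × 0.0031333 / (1 − 1.0031333^−120) = £730.79.
Total paid = 120 × £730.79 = £87,694.80; interest = £87,694.80 − £73,000 = £14,694.80.

£14,695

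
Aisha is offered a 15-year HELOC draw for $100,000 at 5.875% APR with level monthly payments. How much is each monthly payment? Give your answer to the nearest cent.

At 5.875% the monthly rate is 0.0048958, so the payment is 100,000 × 0.0048958 / (1 − 1.0048958^−180) = $837.12.

$837.12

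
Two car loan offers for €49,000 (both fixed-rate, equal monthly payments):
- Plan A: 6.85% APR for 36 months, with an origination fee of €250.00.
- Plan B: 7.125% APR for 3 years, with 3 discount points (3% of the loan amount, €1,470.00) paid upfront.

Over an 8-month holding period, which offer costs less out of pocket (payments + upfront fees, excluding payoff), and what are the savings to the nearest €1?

Plan A by €1,269

Plan A: at 6.85% the monthly rate is 0.0057083, so the payment is 49,000 × 0.0057083 / (1 − 1.0057083^−36) = €1,509.62.
Plan B: monthly rate = 7.125%/12 = 0.0059375; payment = 49,000 × 0.0059375 / (1 − (1+0.0059375)^−36) = €1,515.78.
Over 8 months: Plan A costs 8 × €1,509.62 + €250.00 = €12,326.96; Plan B costs 8 × €1,515.78 + €1,470.00 = €13,596.24.
Plan A is cheaper by €13,596.24 − €12,326.96 = €1,269.28.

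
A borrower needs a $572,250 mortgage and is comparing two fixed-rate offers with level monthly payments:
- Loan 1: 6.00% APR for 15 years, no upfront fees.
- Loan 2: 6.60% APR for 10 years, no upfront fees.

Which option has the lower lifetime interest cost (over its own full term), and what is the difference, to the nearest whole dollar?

Loan 1: monthly rate = 6%/12 = 0.0050000; payment = 572,250 × 0.0050000 / (1 − (1+0.0050000)^−180) = $4,828.97.
Total interest on Loan 1 = 180 × $4,828.97 − $572,250 = $296,964.60.
Loan 2: monthly rate = 6.6%/12 = 0.0055000; payment = 572,250 × 0.0055000 / (1 − (1+0.0055000)^−120) = $6,526.94.
Total interest on Loan 2 = 120 × $6,526.94 − $572,250 = $210,982.80.
Loan 2 is lower by $85,981.80.

Loan 2 by $85,982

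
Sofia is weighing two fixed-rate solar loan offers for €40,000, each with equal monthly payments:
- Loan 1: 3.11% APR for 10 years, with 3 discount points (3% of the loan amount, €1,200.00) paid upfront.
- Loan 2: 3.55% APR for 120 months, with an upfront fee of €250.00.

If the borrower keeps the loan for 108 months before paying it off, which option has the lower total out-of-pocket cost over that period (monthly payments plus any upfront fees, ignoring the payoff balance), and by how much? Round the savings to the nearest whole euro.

Loan 2 by €64

Loan 1: at 3.11% the monthly rate is 0.0025917, so the payment is 40,000 × 0.0025917 / (1 − 1.0025917^−120) = €388.28.
Loan 2: at 3.55% the monthly rate is 0.0029583, so the payment is 40,000 × 0.0029583 / (1 − 1.0029583^−120) = €396.48.
Over 108 months: Loan 1 costs 108 × €388.28 + €1,200.00 = €43,134.24; Loan 2 costs 108 × €396.48 + €250.00 = €43,069.84.
Loan 2 is cheaper by €43,134.24 − €43,069.84 = €64.40.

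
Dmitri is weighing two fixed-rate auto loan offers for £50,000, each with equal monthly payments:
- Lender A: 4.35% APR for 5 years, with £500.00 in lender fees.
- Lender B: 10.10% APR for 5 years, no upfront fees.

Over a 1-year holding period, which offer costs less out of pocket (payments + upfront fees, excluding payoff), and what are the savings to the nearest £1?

Lender A: at 4.35% the monthly rate is 0.0036250, so the payment is 50,000 × 0.0036250 / (1 − 1.0036250^−60) = £928.74.
Lender B: at 10.10% the monthly rate is 0.0084167, so the payment is 50,000 × 0.0084167 / (1 − 1.0084167^−60) = £1,064.81.
Over 12 months: Lender A costs 12 × £928.74 + £500.00 = £11,644.88; Lender B costs 12 × £1,064.81 = £12,777.72.
Lender A is cheaper by £12,777.72 − £11,644.88 = £1,132.84.

Lender A by £1,133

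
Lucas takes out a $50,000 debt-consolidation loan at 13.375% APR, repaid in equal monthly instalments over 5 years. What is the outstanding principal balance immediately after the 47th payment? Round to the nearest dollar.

$13,813

With monthly rate i = 13.375%/12 = 0.0111458, the balance after k of n payments is P · [(1+i)^n − (1+i)^k] / [(1+i)^n − 1].
(1+0.0111458)^60 = 1.94458887 and (1+0.0111458)^47 = 1.68363692, so the balance is 50,000 × (1.94458887 − 1.68363692) / (1.94458887 − 1) = $13,812.99.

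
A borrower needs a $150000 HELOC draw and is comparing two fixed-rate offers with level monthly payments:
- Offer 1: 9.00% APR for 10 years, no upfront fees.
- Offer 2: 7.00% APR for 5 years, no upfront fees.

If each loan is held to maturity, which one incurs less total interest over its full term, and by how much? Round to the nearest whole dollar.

Offer 1: monthly rate = 9%/12 = 0.0075000; payment = 150,000 × 0.0075000 / (1 − (1+0.0075000)^−120) = $1,900.14.
Total interest on Offer 1 = 120 × $1,900.14 − $150,000 = $78,016.80.
Offer 2: at 7.00% the monthly rate is 0.0058333, so the payment is 150,000 × 0.0058333 / (1 − 1.0058333^−60) = $2,970.18.
Total interest on Offer 2 = 60 × $2,970.18 − $150,000 = $28,210.80.
Offer 2 is lower by $49,806.00.

Offer 2 by $49,806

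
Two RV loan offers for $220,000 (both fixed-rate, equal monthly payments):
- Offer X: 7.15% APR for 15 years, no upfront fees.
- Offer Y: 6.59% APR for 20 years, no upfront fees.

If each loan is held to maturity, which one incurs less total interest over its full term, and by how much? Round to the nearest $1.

Offer X: at 7.15% the monthly rate is 0.0059583, so the payment is 220,000 × 0.0059583 / (1 − 1.0059583^−180) = $1,995.92.
Total interest on Offer X = 180 × $1,995.92 − $220,000 = $139,265.60.
Offer Y: monthly rate = 6.59%/12 = 0.0054917; payment = 220,000 × 0.0054917 / (1 − (1+0.0054917)^−240) = $1,651.94.
Total interest on Offer Y = 240 × $1,651.94 − $220,000 = $176,465.60.
Offer X is lower by $37,200.00.

Offer X by $37,200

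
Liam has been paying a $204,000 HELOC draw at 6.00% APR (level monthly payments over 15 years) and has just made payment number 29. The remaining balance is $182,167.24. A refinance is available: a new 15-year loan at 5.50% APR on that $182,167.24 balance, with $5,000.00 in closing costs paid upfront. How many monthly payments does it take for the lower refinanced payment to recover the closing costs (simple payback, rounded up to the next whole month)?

22 months

Current payment = 204,000 × 6%/12 / (1 − (1+0.0050000)^−180) = $1,721.47.
Refinanced payment = 182,167.24 × 0.0045833 / (1 − (1+0.0045833)^−180) = $1,488.46.
Monthly savings = $1,721.47 − $1,488.46 = $233.01.
Break-even = $5,000.00 / $233.01 = 21.46 → 22 months.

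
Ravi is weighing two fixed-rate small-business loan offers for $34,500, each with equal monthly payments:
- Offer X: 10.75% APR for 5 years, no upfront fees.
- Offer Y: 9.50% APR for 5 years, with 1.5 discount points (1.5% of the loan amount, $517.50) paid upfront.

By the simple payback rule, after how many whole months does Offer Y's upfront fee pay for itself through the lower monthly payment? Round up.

25 months

Offer X: monthly rate = 10.75%/12 = 0.0089583; payment = 34,500 × 0.0089583 / (1 − (1+0.0089583)^−60) = $745.82.
Offer Y: monthly rate = 9.5%/12 = 0.0079167; payment = 34,500 × 0.0079167 / (1 − (1+0.0079167)^−60) = $724.56.
Monthly savings = $745.82 − $724.56 = $21.26.
Break-even = $517.50 / $21.26 = 24.34 → 25 months.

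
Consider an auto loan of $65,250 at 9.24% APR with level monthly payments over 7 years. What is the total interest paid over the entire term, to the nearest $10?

Monthly rate = 9.24%/12 = 0.0077000; payment = 65,250 × 0.0077000 / (1 − (1+0.0077000)^−84) = $1,057.78.
Total paid = 84 × $1,057.78 = $88,853.52; interest = $88,853.52 − $65,250 = $23,603.52.

$23,600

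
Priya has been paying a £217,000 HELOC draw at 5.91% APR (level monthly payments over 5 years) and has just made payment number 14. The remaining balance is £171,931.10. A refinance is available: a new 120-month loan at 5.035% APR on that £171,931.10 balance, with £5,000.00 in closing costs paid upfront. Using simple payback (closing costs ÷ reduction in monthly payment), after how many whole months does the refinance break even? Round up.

Current payment = 217,000 × 5.91%/12 / (1 − (1+0.0049250)^−60) = £4,186.14.
Refinanced payment = 171,931.10 × 0.0041958 / (1 − (1+0.0041958)^−120) = £1,826.54.
Monthly savings = £4,186.14 − £1,826.54 = £2,359.60.
Break-even = £5,000.00 / £2,359.60 = 2.12 → 3 months.

3 months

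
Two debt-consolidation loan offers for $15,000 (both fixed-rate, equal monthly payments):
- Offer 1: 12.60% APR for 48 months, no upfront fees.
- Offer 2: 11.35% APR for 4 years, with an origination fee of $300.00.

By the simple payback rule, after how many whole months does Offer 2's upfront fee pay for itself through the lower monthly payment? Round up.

Offer 1: at 12.60% the monthly rate is 0.0105000, so the payment is 15,000 × 0.0105000 / (1 − 1.0105000^−48) = $399.44.
Offer 2: monthly rate = 11.35%/12 = 0.0094583; payment = 15,000 × 0.0094583 / (1 − (1+0.0094583)^−48) = $390.24.
Monthly savings = $399.44 − $390.24 = $9.20.
Break-even = $300.00 / $9.20 = 32.61 → 33 months.

33 months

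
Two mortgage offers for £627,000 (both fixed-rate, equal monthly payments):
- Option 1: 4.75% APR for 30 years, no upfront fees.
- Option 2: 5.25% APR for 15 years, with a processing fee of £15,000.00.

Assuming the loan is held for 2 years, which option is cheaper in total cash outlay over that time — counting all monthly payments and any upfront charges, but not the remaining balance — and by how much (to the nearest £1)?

Option 1: at 4.75% the monthly rate is 0.0039583, so the payment is 627,000 × 0.0039583 / (1 − 1.0039583^−360) = £3,270.73.
Option 2: monthly rate = 5.25%/12 = 0.0043750; payment = 627,000 × 0.0043750 / (1 − (1+0.0043750)^−180) = £5,040.31.
Over 24 months: Option 1 costs 24 × £3,270.73 = £78,497.52; Option 2 costs 24 × £5,040.31 + £15,000.00 = £135,967.44.
Option 1 is cheaper by £135,967.44 − £78,497.52 = £57,469.92.

Option 1 by £57,470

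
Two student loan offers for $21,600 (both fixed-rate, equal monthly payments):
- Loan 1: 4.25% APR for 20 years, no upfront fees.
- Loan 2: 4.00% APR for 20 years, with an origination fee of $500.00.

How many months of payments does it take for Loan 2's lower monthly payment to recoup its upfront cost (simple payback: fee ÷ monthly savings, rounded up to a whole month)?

175 months

Loan 1: monthly rate = 4.25%/12 = 0.0035417; payment = 21,600 × 0.0035417 / (1 − (1+0.0035417)^−240) = $133.75.
Loan 2: at 4.00% the monthly rate is 0.0033333, so the payment is 21,600 × 0.0033333 / (1 − 1.0033333^−240) = $130.89.
Monthly savings = $133.75 − $130.89 = $2.86.
Break-even = $500.00 / $2.86 = 174.83 → 175 months.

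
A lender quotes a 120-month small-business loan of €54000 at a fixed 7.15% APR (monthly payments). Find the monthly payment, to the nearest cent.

€631.17

At 7.15% the monthly rate is 0.0059583, so the payment is 54,000 × 0.0059583 / (1 − 1.0059583^−120) = €631.17.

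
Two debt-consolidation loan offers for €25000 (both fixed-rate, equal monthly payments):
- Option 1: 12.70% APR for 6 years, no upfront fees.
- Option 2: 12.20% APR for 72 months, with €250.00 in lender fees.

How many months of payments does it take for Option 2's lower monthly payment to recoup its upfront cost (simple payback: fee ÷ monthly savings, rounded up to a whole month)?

Option 1: monthly rate = 12.7%/12 = 0.0105833; payment = 25,000 × 0.0105833 / (1 − (1+0.0105833)^−72) = €497.90.
Option 2: at 12.20% the monthly rate is 0.0101667, so the payment is 25,000 × 0.0101667 / (1 − 1.0101667^−72) = €491.36.
Monthly savings = €497.90 − €491.36 = €6.54.
Break-even = €250.00 / €6.54 = 38.23 → 39 months.

39 months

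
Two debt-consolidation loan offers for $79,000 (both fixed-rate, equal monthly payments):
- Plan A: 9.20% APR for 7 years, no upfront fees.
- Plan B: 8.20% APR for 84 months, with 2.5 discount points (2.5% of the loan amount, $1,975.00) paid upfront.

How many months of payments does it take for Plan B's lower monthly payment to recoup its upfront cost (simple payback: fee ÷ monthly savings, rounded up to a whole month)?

50 months

Plan A: monthly rate = 9.2%/12 = 0.0076667; payment = 79,000 × 0.0076667 / (1 − (1+0.0076667)^−84) = $1,279.07.
Plan B: at 8.20% the monthly rate is 0.0068333, so the payment is 79,000 × 0.0068333 / (1 − 1.0068333^−84) = $1,239.20.
Monthly savings = $1,279.07 − $1,239.20 = $39.87.
Break-even = $1,975.00 / $39.87 = 49.54 → 50 months.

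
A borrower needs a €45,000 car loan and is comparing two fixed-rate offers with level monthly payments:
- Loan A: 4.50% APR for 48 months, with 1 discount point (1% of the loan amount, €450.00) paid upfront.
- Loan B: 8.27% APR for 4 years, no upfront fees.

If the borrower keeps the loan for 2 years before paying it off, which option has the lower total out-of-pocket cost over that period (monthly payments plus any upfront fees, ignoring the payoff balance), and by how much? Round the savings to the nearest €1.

Loan A: at 4.50% the monthly rate is 0.0037500, so the payment is 45,000 × 0.0037500 / (1 − 1.0037500^−48) = €1,026.16.
Loan B: monthly rate = 8.27%/12 = 0.0068917; payment = 45,000 × 0.0068917 / (1 − (1+0.0068917)^−48) = €1,104.29.
Over 24 months: Loan A costs 24 × €1,026.16 + €450.00 = €25,077.84; Loan B costs 24 × €1,104.29 = €26,502.96.
Loan A is cheaper by €26,502.96 − €25,077.84 = €1,425.12.

Loan A by €1,425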